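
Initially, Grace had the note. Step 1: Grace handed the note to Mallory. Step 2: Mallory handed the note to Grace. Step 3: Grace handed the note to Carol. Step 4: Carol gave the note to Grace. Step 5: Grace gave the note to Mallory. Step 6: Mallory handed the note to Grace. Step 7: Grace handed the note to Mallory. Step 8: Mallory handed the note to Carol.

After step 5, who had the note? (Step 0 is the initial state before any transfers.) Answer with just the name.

Answer: Mallory

Derivation:
Tracking the note holder through step 5:
After step 0 (start): Grace
After step 1: Mallory
After step 2: Grace
After step 3: Carol
After step 4: Grace
After step 5: Mallory

At step 5, the holder is Mallory.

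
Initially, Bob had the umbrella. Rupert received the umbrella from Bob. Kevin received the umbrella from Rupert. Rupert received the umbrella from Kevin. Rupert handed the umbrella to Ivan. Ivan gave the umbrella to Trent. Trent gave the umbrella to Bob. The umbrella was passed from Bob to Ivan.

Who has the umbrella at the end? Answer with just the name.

Answer: Ivan

Derivation:
Tracking the umbrella through each event:
Start: Bob has the umbrella.
After event 1: Rupert has the umbrella.
After event 2: Kevin has the umbrella.
After event 3: Rupert has the umbrella.
After event 4: Ivan has the umbrella.
After event 5: Trent has the umbrella.
After event 6: Bob has the umbrella.
After event 7: Ivan has the umbrella.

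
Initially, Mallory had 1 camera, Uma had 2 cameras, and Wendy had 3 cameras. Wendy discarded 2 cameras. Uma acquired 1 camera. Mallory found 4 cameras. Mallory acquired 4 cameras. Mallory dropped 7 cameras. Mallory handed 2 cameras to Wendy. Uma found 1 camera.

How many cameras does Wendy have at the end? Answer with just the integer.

Answer: 3

Derivation:
Tracking counts step by step:
Start: Mallory=1, Uma=2, Wendy=3
Event 1 (Wendy -2): Wendy: 3 -> 1. State: Mallory=1, Uma=2, Wendy=1
Event 2 (Uma +1): Uma: 2 -> 3. State: Mallory=1, Uma=3, Wendy=1
Event 3 (Mallory +4): Mallory: 1 -> 5. State: Mallory=5, Uma=3, Wendy=1
Event 4 (Mallory +4): Mallory: 5 -> 9. State: Mallory=9, Uma=3, Wendy=1
Event 5 (Mallory -7): Mallory: 9 -> 2. State: Mallory=2, Uma=3, Wendy=1
Event 6 (Mallory -> Wendy, 2): Mallory: 2 -> 0, Wendy: 1 -> 3. State: Mallory=0, Uma=3, Wendy=3
Event 7 (Uma +1): Uma: 3 -> 4. State: Mallory=0, Uma=4, Wendy=3

Wendy's final count: 3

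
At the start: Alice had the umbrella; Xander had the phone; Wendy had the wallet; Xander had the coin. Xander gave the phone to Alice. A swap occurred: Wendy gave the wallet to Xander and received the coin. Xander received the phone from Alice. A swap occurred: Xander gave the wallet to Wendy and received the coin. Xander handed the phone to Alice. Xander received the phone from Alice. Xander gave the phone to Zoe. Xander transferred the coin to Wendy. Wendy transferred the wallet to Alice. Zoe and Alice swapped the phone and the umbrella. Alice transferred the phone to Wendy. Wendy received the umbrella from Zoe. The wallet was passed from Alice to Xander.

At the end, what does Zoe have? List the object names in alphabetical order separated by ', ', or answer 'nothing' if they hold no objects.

Answer: nothing

Derivation:
Tracking all object holders:
Start: umbrella:Alice, phone:Xander, wallet:Wendy, coin:Xander
Event 1 (give phone: Xander -> Alice). State: umbrella:Alice, phone:Alice, wallet:Wendy, coin:Xander
Event 2 (swap wallet<->coin: now wallet:Xander, coin:Wendy). State: umbrella:Alice, phone:Alice, wallet:Xander, coin:Wendy
Event 3 (give phone: Alice -> Xander). State: umbrella:Alice, phone:Xander, wallet:Xander, coin:Wendy
Event 4 (swap wallet<->coin: now wallet:Wendy, coin:Xander). State: umbrella:Alice, phone:Xander, wallet:Wendy, coin:Xander
Event 5 (give phone: Xander -> Alice). State: umbrella:Alice, phone:Alice, wallet:Wendy, coin:Xander
Event 6 (give phone: Alice -> Xander). State: umbrella:Alice, phone:Xander, wallet:Wendy, coin:Xander
Event 7 (give phone: Xander -> Zoe). State: umbrella:Alice, phone:Zoe, wallet:Wendy, coin:Xander
Event 8 (give coin: Xander -> Wendy). State: umbrella:Alice, phone:Zoe, wallet:Wendy, coin:Wendy
Event 9 (give wallet: Wendy -> Alice). State: umbrella:Alice, phone:Zoe, wallet:Alice, coin:Wendy
Event 10 (swap phone<->umbrella: now phone:Alice, umbrella:Zoe). State: umbrella:Zoe, phone:Alice, wallet:Alice, coin:Wendy
Event 11 (give phone: Alice -> Wendy). State: umbrella:Zoe, phone:Wendy, wallet:Alice, coin:Wendy
Event 12 (give umbrella: Zoe -> Wendy). State: umbrella:Wendy, phone:Wendy, wallet:Alice, coin:Wendy
Event 13 (give wallet: Alice -> Xander). State: umbrella:Wendy, phone:Wendy, wallet:Xander, coin:Wendy

Final state: umbrella:Wendy, phone:Wendy, wallet:Xander, coin:Wendy
Zoe holds: (nothing).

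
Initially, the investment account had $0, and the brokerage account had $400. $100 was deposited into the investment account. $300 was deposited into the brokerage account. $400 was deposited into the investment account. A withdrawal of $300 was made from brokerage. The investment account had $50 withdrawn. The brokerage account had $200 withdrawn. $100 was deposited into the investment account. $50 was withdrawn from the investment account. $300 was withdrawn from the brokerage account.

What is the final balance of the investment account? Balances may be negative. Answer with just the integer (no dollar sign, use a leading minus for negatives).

Answer: 500

Derivation:
Tracking account balances step by step:
Start: investment=0, brokerage=400
Event 1 (deposit 100 to investment): investment: 0 + 100 = 100. Balances: investment=100, brokerage=400
Event 2 (deposit 300 to brokerage): brokerage: 400 + 300 = 700. Balances: investment=100, brokerage=700
Event 3 (deposit 400 to investment): investment: 100 + 400 = 500. Balances: investment=500, brokerage=700
Event 4 (withdraw 300 from brokerage): brokerage: 700 - 300 = 400. Balances: investment=500, brokerage=400
Event 5 (withdraw 50 from investment): investment: 500 - 50 = 450. Balances: investment=450, brokerage=400
Event 6 (withdraw 200 from brokerage): brokerage: 400 - 200 = 200. Balances: investment=450, brokerage=200
Event 7 (deposit 100 to investment): investment: 450 + 100 = 550. Balances: investment=550, brokerage=200
Event 8 (withdraw 50 from investment): investment: 550 - 50 = 500. Balances: investment=500, brokerage=200
Event 9 (withdraw 300 from brokerage): brokerage: 200 - 300 = -100. Balances: investment=500, brokerage=-100

Final balance of investment: 500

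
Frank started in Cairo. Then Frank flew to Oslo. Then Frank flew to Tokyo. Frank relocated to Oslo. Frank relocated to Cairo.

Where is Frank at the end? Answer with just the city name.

Tracking Frank's location:
Start: Frank is in Cairo.
After move 1: Cairo -> Oslo. Frank is in Oslo.
After move 2: Oslo -> Tokyo. Frank is in Tokyo.
After move 3: Tokyo -> Oslo. Frank is in Oslo.
After move 4: Oslo -> Cairo. Frank is in Cairo.

Answer: Cairo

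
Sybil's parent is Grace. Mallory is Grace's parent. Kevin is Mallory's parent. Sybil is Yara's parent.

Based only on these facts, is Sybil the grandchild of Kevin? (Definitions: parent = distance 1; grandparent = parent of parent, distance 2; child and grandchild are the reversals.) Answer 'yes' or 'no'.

Answer: no

Derivation:
Reconstructing the parent chain from the given facts:
  Kevin -> Mallory -> Grace -> Sybil -> Yara
(each arrow means 'parent of the next')
Positions in the chain (0 = top):
  position of Kevin: 0
  position of Mallory: 1
  position of Grace: 2
  position of Sybil: 3
  position of Yara: 4

Sybil is at position 3, Kevin is at position 0; signed distance (j - i) = -3.
'grandchild' requires j - i = -2. Actual distance is -3, so the relation does NOT hold.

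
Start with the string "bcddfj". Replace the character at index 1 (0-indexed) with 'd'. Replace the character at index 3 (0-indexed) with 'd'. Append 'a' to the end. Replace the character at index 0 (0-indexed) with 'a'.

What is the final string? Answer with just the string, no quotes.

Applying each edit step by step:
Start: "bcddfj"
Op 1 (replace idx 1: 'c' -> 'd'): "bcddfj" -> "bdddfj"
Op 2 (replace idx 3: 'd' -> 'd'): "bdddfj" -> "bdddfj"
Op 3 (append 'a'): "bdddfj" -> "bdddfja"
Op 4 (replace idx 0: 'b' -> 'a'): "bdddfja" -> "adddfja"

Answer: adddfja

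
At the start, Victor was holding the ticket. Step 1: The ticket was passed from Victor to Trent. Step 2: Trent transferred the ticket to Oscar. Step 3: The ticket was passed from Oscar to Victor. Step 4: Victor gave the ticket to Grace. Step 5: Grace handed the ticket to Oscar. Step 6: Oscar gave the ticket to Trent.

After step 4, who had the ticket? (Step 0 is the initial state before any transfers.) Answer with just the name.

Answer: Grace

Derivation:
Tracking the ticket holder through step 4:
After step 0 (start): Victor
After step 1: Trent
After step 2: Oscar
After step 3: Victor
After step 4: Grace

At step 4, the holder is Grace.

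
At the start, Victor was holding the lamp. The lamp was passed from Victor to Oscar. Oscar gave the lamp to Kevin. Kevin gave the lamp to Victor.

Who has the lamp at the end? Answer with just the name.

Tracking the lamp through each event:
Start: Victor has the lamp.
After event 1: Oscar has the lamp.
After event 2: Kevin has the lamp.
After event 3: Victor has the lamp.

Answer: Victor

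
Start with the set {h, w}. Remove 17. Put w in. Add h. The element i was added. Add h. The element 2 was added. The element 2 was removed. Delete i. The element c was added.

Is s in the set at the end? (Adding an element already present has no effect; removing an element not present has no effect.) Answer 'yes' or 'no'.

Tracking the set through each operation:
Start: {h, w}
Event 1 (remove 17): not present, no change. Set: {h, w}
Event 2 (add w): already present, no change. Set: {h, w}
Event 3 (add h): already present, no change. Set: {h, w}
Event 4 (add i): added. Set: {h, i, w}
Event 5 (add h): already present, no change. Set: {h, i, w}
Event 6 (add 2): added. Set: {2, h, i, w}
Event 7 (remove 2): removed. Set: {h, i, w}
Event 8 (remove i): removed. Set: {h, w}
Event 9 (add c): added. Set: {c, h, w}

Final set: {c, h, w} (size 3)
s is NOT in the final set.

Answer: no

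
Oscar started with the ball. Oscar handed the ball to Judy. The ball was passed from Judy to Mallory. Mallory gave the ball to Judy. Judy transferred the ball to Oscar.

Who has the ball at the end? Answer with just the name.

Tracking the ball through each event:
Start: Oscar has the ball.
After event 1: Judy has the ball.
After event 2: Mallory has the ball.
After event 3: Judy has the ball.
After event 4: Oscar has the ball.

Answer: Oscar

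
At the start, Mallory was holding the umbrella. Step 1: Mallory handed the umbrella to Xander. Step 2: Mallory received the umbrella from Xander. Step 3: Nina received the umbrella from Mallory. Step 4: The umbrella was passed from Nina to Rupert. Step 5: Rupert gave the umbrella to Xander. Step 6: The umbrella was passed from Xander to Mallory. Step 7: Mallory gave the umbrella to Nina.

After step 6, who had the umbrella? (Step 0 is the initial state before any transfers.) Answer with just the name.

Answer: Mallory

Derivation:
Tracking the umbrella holder through step 6:
After step 0 (start): Mallory
After step 1: Xander
After step 2: Mallory
After step 3: Nina
After step 4: Rupert
After step 5: Xander
After step 6: Mallory

At step 6, the holder is Mallory.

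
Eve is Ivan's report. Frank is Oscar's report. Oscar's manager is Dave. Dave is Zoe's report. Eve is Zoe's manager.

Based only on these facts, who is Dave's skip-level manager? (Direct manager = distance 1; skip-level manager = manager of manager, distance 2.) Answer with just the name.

Answer: Eve

Derivation:
Reconstructing the manager chain from the given facts:
  Ivan -> Eve -> Zoe -> Dave -> Oscar -> Frank
(each arrow means 'manager of the next')
Positions in the chain (0 = top):
  position of Ivan: 0
  position of Eve: 1
  position of Zoe: 2
  position of Dave: 3
  position of Oscar: 4
  position of Frank: 5

Dave is at position 3; the skip-level manager is 2 steps up the chain, i.e. position 1: Eve.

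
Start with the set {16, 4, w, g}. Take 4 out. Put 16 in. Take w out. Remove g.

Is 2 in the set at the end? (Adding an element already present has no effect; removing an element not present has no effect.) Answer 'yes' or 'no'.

Answer: no

Derivation:
Tracking the set through each operation:
Start: {16, 4, g, w}
Event 1 (remove 4): removed. Set: {16, g, w}
Event 2 (add 16): already present, no change. Set: {16, g, w}
Event 3 (remove w): removed. Set: {16, g}
Event 4 (remove g): removed. Set: {16}

Final set: {16} (size 1)
2 is NOT in the final set.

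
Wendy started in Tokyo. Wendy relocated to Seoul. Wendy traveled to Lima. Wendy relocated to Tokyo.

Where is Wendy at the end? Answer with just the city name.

Tracking Wendy's location:
Start: Wendy is in Tokyo.
After move 1: Tokyo -> Seoul. Wendy is in Seoul.
After move 2: Seoul -> Lima. Wendy is in Lima.
After move 3: Lima -> Tokyo. Wendy is in Tokyo.

Answer: Tokyo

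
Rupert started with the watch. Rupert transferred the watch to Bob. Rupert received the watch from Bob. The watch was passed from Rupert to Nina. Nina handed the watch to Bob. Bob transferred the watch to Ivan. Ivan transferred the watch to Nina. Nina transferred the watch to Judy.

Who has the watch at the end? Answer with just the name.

Tracking the watch through each event:
Start: Rupert has the watch.
After event 1: Bob has the watch.
After event 2: Rupert has the watch.
After event 3: Nina has the watch.
After event 4: Bob has the watch.
After event 5: Ivan has the watch.
After event 6: Nina has the watch.
After event 7: Judy has the watch.

Answer: Judy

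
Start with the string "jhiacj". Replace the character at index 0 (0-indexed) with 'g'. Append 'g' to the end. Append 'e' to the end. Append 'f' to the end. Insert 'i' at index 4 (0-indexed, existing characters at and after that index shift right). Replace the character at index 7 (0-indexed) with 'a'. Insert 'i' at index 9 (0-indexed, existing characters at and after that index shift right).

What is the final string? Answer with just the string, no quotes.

Applying each edit step by step:
Start: "jhiacj"
Op 1 (replace idx 0: 'j' -> 'g'): "jhiacj" -> "ghiacj"
Op 2 (append 'g'): "ghiacj" -> "ghiacjg"
Op 3 (append 'e'): "ghiacjg" -> "ghiacjge"
Op 4 (append 'f'): "ghiacjge" -> "ghiacjgef"
Op 5 (insert 'i' at idx 4): "ghiacjgef" -> "ghiaicjgef"
Op 6 (replace idx 7: 'g' -> 'a'): "ghiaicjgef" -> "ghiaicjaef"
Op 7 (insert 'i' at idx 9): "ghiaicjaef" -> "ghiaicjaeif"

Answer: ghiaicjaeif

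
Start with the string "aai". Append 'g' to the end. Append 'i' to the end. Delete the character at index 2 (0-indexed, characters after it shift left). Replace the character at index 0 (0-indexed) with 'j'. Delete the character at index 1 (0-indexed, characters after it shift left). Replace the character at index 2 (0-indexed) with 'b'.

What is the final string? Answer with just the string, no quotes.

Applying each edit step by step:
Start: "aai"
Op 1 (append 'g'): "aai" -> "aaig"
Op 2 (append 'i'): "aaig" -> "aaigi"
Op 3 (delete idx 2 = 'i'): "aaigi" -> "aagi"
Op 4 (replace idx 0: 'a' -> 'j'): "aagi" -> "jagi"
Op 5 (delete idx 1 = 'a'): "jagi" -> "jgi"
Op 6 (replace idx 2: 'i' -> 'b'): "jgi" -> "jgb"

Answer: jgb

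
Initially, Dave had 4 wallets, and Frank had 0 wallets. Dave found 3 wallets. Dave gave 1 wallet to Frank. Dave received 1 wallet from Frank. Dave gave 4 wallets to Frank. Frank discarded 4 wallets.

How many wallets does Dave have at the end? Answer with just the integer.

Answer: 3

Derivation:
Tracking counts step by step:
Start: Dave=4, Frank=0
Event 1 (Dave +3): Dave: 4 -> 7. State: Dave=7, Frank=0
Event 2 (Dave -> Frank, 1): Dave: 7 -> 6, Frank: 0 -> 1. State: Dave=6, Frank=1
Event 3 (Frank -> Dave, 1): Frank: 1 -> 0, Dave: 6 -> 7. State: Dave=7, Frank=0
Event 4 (Dave -> Frank, 4): Dave: 7 -> 3, Frank: 0 -> 4. State: Dave=3, Frank=4
Event 5 (Frank -4): Frank: 4 -> 0. State: Dave=3, Frank=0

Dave's final count: 3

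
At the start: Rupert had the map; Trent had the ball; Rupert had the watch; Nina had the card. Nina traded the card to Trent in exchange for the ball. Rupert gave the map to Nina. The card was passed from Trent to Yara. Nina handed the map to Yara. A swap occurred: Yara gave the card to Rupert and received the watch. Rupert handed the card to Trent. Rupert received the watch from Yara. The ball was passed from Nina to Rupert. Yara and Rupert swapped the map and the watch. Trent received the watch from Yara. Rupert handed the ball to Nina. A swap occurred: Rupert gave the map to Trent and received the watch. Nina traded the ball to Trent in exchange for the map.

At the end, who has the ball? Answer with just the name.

Tracking all object holders:
Start: map:Rupert, ball:Trent, watch:Rupert, card:Nina
Event 1 (swap card<->ball: now card:Trent, ball:Nina). State: map:Rupert, ball:Nina, watch:Rupert, card:Trent
Event 2 (give map: Rupert -> Nina). State: map:Nina, ball:Nina, watch:Rupert, card:Trent
Event 3 (give card: Trent -> Yara). State: map:Nina, ball:Nina, watch:Rupert, card:Yara
Event 4 (give map: Nina -> Yara). State: map:Yara, ball:Nina, watch:Rupert, card:Yara
Event 5 (swap card<->watch: now card:Rupert, watch:Yara). State: map:Yara, ball:Nina, watch:Yara, card:Rupert
Event 6 (give card: Rupert -> Trent). State: map:Yara, ball:Nina, watch:Yara, card:Trent
Event 7 (give watch: Yara -> Rupert). State: map:Yara, ball:Nina, watch:Rupert, card:Trent
Event 8 (give ball: Nina -> Rupert). State: map:Yara, ball:Rupert, watch:Rupert, card:Trent
Event 9 (swap map<->watch: now map:Rupert, watch:Yara). State: map:Rupert, ball:Rupert, watch:Yara, card:Trent
Event 10 (give watch: Yara -> Trent). State: map:Rupert, ball:Rupert, watch:Trent, card:Trent
Event 11 (give ball: Rupert -> Nina). State: map:Rupert, ball:Nina, watch:Trent, card:Trent
Event 12 (swap map<->watch: now map:Trent, watch:Rupert). State: map:Trent, ball:Nina, watch:Rupert, card:Trent
Event 13 (swap ball<->map: now ball:Trent, map:Nina). State: map:Nina, ball:Trent, watch:Rupert, card:Trent

Final state: map:Nina, ball:Trent, watch:Rupert, card:Trent
The ball is held by Trent.

Answer: Trent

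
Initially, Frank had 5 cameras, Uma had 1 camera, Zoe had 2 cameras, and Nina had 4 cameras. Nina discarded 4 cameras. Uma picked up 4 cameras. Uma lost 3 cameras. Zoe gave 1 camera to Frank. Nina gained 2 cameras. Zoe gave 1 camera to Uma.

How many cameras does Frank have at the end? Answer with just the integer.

Tracking counts step by step:
Start: Frank=5, Uma=1, Zoe=2, Nina=4
Event 1 (Nina -4): Nina: 4 -> 0. State: Frank=5, Uma=1, Zoe=2, Nina=0
Event 2 (Uma +4): Uma: 1 -> 5. State: Frank=5, Uma=5, Zoe=2, Nina=0
Event 3 (Uma -3): Uma: 5 -> 2. State: Frank=5, Uma=2, Zoe=2, Nina=0
Event 4 (Zoe -> Frank, 1): Zoe: 2 -> 1, Frank: 5 -> 6. State: Frank=6, Uma=2, Zoe=1, Nina=0
Event 5 (Nina +2): Nina: 0 -> 2. State: Frank=6, Uma=2, Zoe=1, Nina=2
Event 6 (Zoe -> Uma, 1): Zoe: 1 -> 0, Uma: 2 -> 3. State: Frank=6, Uma=3, Zoe=0, Nina=2

Frank's final count: 6

Answer: 6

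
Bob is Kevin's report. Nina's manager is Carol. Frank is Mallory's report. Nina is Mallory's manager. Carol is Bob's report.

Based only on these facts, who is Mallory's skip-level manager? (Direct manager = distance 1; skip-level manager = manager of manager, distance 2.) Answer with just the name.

Answer: Carol

Derivation:
Reconstructing the manager chain from the given facts:
  Kevin -> Bob -> Carol -> Nina -> Mallory -> Frank
(each arrow means 'manager of the next')
Positions in the chain (0 = top):
  position of Kevin: 0
  position of Bob: 1
  position of Carol: 2
  position of Nina: 3
  position of Mallory: 4
  position of Frank: 5

Mallory is at position 4; the skip-level manager is 2 steps up the chain, i.e. position 2: Carol.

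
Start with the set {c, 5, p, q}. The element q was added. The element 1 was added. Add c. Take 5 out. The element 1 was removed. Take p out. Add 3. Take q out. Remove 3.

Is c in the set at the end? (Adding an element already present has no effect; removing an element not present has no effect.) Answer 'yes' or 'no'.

Tracking the set through each operation:
Start: {5, c, p, q}
Event 1 (add q): already present, no change. Set: {5, c, p, q}
Event 2 (add 1): added. Set: {1, 5, c, p, q}
Event 3 (add c): already present, no change. Set: {1, 5, c, p, q}
Event 4 (remove 5): removed. Set: {1, c, p, q}
Event 5 (remove 1): removed. Set: {c, p, q}
Event 6 (remove p): removed. Set: {c, q}
Event 7 (add 3): added. Set: {3, c, q}
Event 8 (remove q): removed. Set: {3, c}
Event 9 (remove 3): removed. Set: {c}

Final set: {c} (size 1)
c is in the final set.

Answer: yes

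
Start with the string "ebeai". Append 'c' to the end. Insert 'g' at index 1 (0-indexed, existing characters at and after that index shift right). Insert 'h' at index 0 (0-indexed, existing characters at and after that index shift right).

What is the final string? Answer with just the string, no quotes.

Answer: hegbeaic

Derivation:
Applying each edit step by step:
Start: "ebeai"
Op 1 (append 'c'): "ebeai" -> "ebeaic"
Op 2 (insert 'g' at idx 1): "ebeaic" -> "egbeaic"
Op 3 (insert 'h' at idx 0): "egbeaic" -> "hegbeaic"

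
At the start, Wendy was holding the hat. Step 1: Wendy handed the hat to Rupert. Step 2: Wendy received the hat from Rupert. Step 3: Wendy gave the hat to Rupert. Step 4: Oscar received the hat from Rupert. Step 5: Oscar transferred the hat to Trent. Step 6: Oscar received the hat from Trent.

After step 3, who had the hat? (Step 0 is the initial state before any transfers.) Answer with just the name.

Tracking the hat holder through step 3:
After step 0 (start): Wendy
After step 1: Rupert
After step 2: Wendy
After step 3: Rupert

At step 3, the holder is Rupert.

Answer: Rupert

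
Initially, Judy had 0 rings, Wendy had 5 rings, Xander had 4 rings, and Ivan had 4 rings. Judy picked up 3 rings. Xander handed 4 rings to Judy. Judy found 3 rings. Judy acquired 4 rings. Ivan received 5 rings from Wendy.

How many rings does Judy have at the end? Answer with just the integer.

Answer: 14

Derivation:
Tracking counts step by step:
Start: Judy=0, Wendy=5, Xander=4, Ivan=4
Event 1 (Judy +3): Judy: 0 -> 3. State: Judy=3, Wendy=5, Xander=4, Ivan=4
Event 2 (Xander -> Judy, 4): Xander: 4 -> 0, Judy: 3 -> 7. State: Judy=7, Wendy=5, Xander=0, Ivan=4
Event 3 (Judy +3): Judy: 7 -> 10. State: Judy=10, Wendy=5, Xander=0, Ivan=4
Event 4 (Judy +4): Judy: 10 -> 14. State: Judy=14, Wendy=5, Xander=0, Ivan=4
Event 5 (Wendy -> Ivan, 5): Wendy: 5 -> 0, Ivan: 4 -> 9. State: Judy=14, Wendy=0, Xander=0, Ivan=9

Judy's final count: 14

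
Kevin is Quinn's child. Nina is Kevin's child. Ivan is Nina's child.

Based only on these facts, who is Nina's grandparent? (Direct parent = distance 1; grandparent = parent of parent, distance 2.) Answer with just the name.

Answer: Quinn

Derivation:
Reconstructing the parent chain from the given facts:
  Quinn -> Kevin -> Nina -> Ivan
(each arrow means 'parent of the next')
Positions in the chain (0 = top):
  position of Quinn: 0
  position of Kevin: 1
  position of Nina: 2
  position of Ivan: 3

Nina is at position 2; the grandparent is 2 steps up the chain, i.e. position 0: Quinn.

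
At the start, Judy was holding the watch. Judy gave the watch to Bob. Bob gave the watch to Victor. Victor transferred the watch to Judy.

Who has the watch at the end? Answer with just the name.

Answer: Judy

Derivation:
Tracking the watch through each event:
Start: Judy has the watch.
After event 1: Bob has the watch.
After event 2: Victor has the watch.
After event 3: Judy has the watch.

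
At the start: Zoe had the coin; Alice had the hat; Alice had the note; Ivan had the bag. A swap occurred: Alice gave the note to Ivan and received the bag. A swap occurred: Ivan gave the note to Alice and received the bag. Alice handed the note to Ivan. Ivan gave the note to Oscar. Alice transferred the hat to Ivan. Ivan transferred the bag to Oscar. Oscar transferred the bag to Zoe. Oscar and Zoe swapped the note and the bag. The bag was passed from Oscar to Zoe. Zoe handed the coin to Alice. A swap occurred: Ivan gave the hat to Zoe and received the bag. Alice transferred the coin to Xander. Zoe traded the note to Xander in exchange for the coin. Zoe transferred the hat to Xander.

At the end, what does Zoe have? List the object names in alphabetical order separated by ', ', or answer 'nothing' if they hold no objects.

Tracking all object holders:
Start: coin:Zoe, hat:Alice, note:Alice, bag:Ivan
Event 1 (swap note<->bag: now note:Ivan, bag:Alice). State: coin:Zoe, hat:Alice, note:Ivan, bag:Alice
Event 2 (swap note<->bag: now note:Alice, bag:Ivan). State: coin:Zoe, hat:Alice, note:Alice, bag:Ivan
Event 3 (give note: Alice -> Ivan). State: coin:Zoe, hat:Alice, note:Ivan, bag:Ivan
Event 4 (give note: Ivan -> Oscar). State: coin:Zoe, hat:Alice, note:Oscar, bag:Ivan
Event 5 (give hat: Alice -> Ivan). State: coin:Zoe, hat:Ivan, note:Oscar, bag:Ivan
Event 6 (give bag: Ivan -> Oscar). State: coin:Zoe, hat:Ivan, note:Oscar, bag:Oscar
Event 7 (give bag: Oscar -> Zoe). State: coin:Zoe, hat:Ivan, note:Oscar, bag:Zoe
Event 8 (swap note<->bag: now note:Zoe, bag:Oscar). State: coin:Zoe, hat:Ivan, note:Zoe, bag:Oscar
Event 9 (give bag: Oscar -> Zoe). State: coin:Zoe, hat:Ivan, note:Zoe, bag:Zoe
Event 10 (give coin: Zoe -> Alice). State: coin:Alice, hat:Ivan, note:Zoe, bag:Zoe
Event 11 (swap hat<->bag: now hat:Zoe, bag:Ivan). State: coin:Alice, hat:Zoe, note:Zoe, bag:Ivan
Event 12 (give coin: Alice -> Xander). State: coin:Xander, hat:Zoe, note:Zoe, bag:Ivan
Event 13 (swap note<->coin: now note:Xander, coin:Zoe). State: coin:Zoe, hat:Zoe, note:Xander, bag:Ivan
Event 14 (give hat: Zoe -> Xander). State: coin:Zoe, hat:Xander, note:Xander, bag:Ivan

Final state: coin:Zoe, hat:Xander, note:Xander, bag:Ivan
Zoe holds: coin.

Answer: coin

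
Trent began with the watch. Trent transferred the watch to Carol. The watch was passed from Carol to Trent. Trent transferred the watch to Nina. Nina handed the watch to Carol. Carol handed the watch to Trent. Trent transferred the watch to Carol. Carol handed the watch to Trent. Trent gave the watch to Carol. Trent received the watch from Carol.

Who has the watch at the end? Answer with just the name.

Answer: Trent

Derivation:
Tracking the watch through each event:
Start: Trent has the watch.
After event 1: Carol has the watch.
After event 2: Trent has the watch.
After event 3: Nina has the watch.
After event 4: Carol has the watch.
After event 5: Trent has the watch.
After event 6: Carol has the watch.
After event 7: Trent has the watch.
After event 8: Carol has the watch.
After event 9: Trent has the watch.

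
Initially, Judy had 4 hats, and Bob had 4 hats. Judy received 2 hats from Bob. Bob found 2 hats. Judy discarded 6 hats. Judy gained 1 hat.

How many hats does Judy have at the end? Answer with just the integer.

Answer: 1

Derivation:
Tracking counts step by step:
Start: Judy=4, Bob=4
Event 1 (Bob -> Judy, 2): Bob: 4 -> 2, Judy: 4 -> 6. State: Judy=6, Bob=2
Event 2 (Bob +2): Bob: 2 -> 4. State: Judy=6, Bob=4
Event 3 (Judy -6): Judy: 6 -> 0. State: Judy=0, Bob=4
Event 4 (Judy +1): Judy: 0 -> 1. State: Judy=1, Bob=4

Judy's final count: 1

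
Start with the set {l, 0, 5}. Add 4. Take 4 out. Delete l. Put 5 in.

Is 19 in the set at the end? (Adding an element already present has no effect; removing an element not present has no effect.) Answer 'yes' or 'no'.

Answer: no

Derivation:
Tracking the set through each operation:
Start: {0, 5, l}
Event 1 (add 4): added. Set: {0, 4, 5, l}
Event 2 (remove 4): removed. Set: {0, 5, l}
Event 3 (remove l): removed. Set: {0, 5}
Event 4 (add 5): already present, no change. Set: {0, 5}

Final set: {0, 5} (size 2)
19 is NOT in the final set.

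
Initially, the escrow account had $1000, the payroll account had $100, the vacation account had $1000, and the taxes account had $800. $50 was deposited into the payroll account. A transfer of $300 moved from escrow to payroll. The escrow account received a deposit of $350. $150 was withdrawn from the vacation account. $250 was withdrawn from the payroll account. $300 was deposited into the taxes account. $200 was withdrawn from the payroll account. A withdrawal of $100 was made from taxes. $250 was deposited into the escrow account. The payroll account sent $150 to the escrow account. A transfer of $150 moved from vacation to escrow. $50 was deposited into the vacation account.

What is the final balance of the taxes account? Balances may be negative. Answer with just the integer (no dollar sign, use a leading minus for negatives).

Tracking account balances step by step:
Start: escrow=1000, payroll=100, vacation=1000, taxes=800
Event 1 (deposit 50 to payroll): payroll: 100 + 50 = 150. Balances: escrow=1000, payroll=150, vacation=1000, taxes=800
Event 2 (transfer 300 escrow -> payroll): escrow: 1000 - 300 = 700, payroll: 150 + 300 = 450. Balances: escrow=700, payroll=450, vacation=1000, taxes=800
Event 3 (deposit 350 to escrow): escrow: 700 + 350 = 1050. Balances: escrow=1050, payroll=450, vacation=1000, taxes=800
Event 4 (withdraw 150 from vacation): vacation: 1000 - 150 = 850. Balances: escrow=1050, payroll=450, vacation=850, taxes=800
Event 5 (withdraw 250 from payroll): payroll: 450 - 250 = 200. Balances: escrow=1050, payroll=200, vacation=850, taxes=800
Event 6 (deposit 300 to taxes): taxes: 800 + 300 = 1100. Balances: escrow=1050, payroll=200, vacation=850, taxes=1100
Event 7 (withdraw 200 from payroll): payroll: 200 - 200 = 0. Balances: escrow=1050, payroll=0, vacation=850, taxes=1100
Event 8 (withdraw 100 from taxes): taxes: 1100 - 100 = 1000. Balances: escrow=1050, payroll=0, vacation=850, taxes=1000
Event 9 (deposit 250 to escrow): escrow: 1050 + 250 = 1300. Balances: escrow=1300, payroll=0, vacation=850, taxes=1000
Event 10 (transfer 150 payroll -> escrow): payroll: 0 - 150 = -150, escrow: 1300 + 150 = 1450. Balances: escrow=1450, payroll=-150, vacation=850, taxes=1000
Event 11 (transfer 150 vacation -> escrow): vacation: 850 - 150 = 700, escrow: 1450 + 150 = 1600. Balances: escrow=1600, payroll=-150, vacation=700, taxes=1000
Event 12 (deposit 50 to vacation): vacation: 700 + 50 = 750. Balances: escrow=1600, payroll=-150, vacation=750, taxes=1000

Final balance of taxes: 1000

Answer: 1000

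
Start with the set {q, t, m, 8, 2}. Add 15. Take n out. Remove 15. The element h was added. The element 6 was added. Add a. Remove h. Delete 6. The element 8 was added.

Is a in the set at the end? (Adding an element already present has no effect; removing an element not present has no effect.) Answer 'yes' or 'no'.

Answer: yes

Derivation:
Tracking the set through each operation:
Start: {2, 8, m, q, t}
Event 1 (add 15): added. Set: {15, 2, 8, m, q, t}
Event 2 (remove n): not present, no change. Set: {15, 2, 8, m, q, t}
Event 3 (remove 15): removed. Set: {2, 8, m, q, t}
Event 4 (add h): added. Set: {2, 8, h, m, q, t}
Event 5 (add 6): added. Set: {2, 6, 8, h, m, q, t}
Event 6 (add a): added. Set: {2, 6, 8, a, h, m, q, t}
Event 7 (remove h): removed. Set: {2, 6, 8, a, m, q, t}
Event 8 (remove 6): removed. Set: {2, 8, a, m, q, t}
Event 9 (add 8): already present, no change. Set: {2, 8, a, m, q, t}

Final set: {2, 8, a, m, q, t} (size 6)
a is in the final set.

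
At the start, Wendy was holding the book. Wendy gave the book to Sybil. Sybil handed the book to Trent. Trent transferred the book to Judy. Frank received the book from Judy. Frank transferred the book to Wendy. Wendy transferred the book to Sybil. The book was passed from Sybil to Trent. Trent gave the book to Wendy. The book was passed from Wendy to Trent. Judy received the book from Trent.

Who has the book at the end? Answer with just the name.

Tracking the book through each event:
Start: Wendy has the book.
After event 1: Sybil has the book.
After event 2: Trent has the book.
After event 3: Judy has the book.
After event 4: Frank has the book.
After event 5: Wendy has the book.
After event 6: Sybil has the book.
After event 7: Trent has the book.
After event 8: Wendy has the book.
After event 9: Trent has the book.
After event 10: Judy has the book.

Answer: Judy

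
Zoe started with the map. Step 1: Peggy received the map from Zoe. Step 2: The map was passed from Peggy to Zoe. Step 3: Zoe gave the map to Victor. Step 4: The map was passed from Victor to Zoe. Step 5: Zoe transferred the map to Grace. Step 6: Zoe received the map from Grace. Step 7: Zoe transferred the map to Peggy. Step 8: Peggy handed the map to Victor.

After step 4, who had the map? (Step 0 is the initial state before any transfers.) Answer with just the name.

Tracking the map holder through step 4:
After step 0 (start): Zoe
After step 1: Peggy
After step 2: Zoe
After step 3: Victor
After step 4: Zoe

At step 4, the holder is Zoe.

Answer: Zoe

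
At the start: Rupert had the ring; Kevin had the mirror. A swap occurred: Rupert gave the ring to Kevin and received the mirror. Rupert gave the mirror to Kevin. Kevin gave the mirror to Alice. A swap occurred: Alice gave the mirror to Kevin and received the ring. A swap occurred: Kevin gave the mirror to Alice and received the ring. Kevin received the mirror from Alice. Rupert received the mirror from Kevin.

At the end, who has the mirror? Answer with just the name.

Tracking all object holders:
Start: ring:Rupert, mirror:Kevin
Event 1 (swap ring<->mirror: now ring:Kevin, mirror:Rupert). State: ring:Kevin, mirror:Rupert
Event 2 (give mirror: Rupert -> Kevin). State: ring:Kevin, mirror:Kevin
Event 3 (give mirror: Kevin -> Alice). State: ring:Kevin, mirror:Alice
Event 4 (swap mirror<->ring: now mirror:Kevin, ring:Alice). State: ring:Alice, mirror:Kevin
Event 5 (swap mirror<->ring: now mirror:Alice, ring:Kevin). State: ring:Kevin, mirror:Alice
Event 6 (give mirror: Alice -> Kevin). State: ring:Kevin, mirror:Kevin
Event 7 (give mirror: Kevin -> Rupert). State: ring:Kevin, mirror:Rupert

Final state: ring:Kevin, mirror:Rupert
The mirror is held by Rupert.

Answer: Rupert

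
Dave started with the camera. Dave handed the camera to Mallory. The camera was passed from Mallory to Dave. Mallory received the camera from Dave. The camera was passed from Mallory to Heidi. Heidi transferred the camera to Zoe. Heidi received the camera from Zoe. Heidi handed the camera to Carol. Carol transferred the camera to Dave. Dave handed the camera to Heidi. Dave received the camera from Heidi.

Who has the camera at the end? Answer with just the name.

Answer: Dave

Derivation:
Tracking the camera through each event:
Start: Dave has the camera.
After event 1: Mallory has the camera.
After event 2: Dave has the camera.
After event 3: Mallory has the camera.
After event 4: Heidi has the camera.
After event 5: Zoe has the camera.
After event 6: Heidi has the camera.
After event 7: Carol has the camera.
After event 8: Dave has the camera.
After event 9: Heidi has the camera.
After event 10: Dave has the camera.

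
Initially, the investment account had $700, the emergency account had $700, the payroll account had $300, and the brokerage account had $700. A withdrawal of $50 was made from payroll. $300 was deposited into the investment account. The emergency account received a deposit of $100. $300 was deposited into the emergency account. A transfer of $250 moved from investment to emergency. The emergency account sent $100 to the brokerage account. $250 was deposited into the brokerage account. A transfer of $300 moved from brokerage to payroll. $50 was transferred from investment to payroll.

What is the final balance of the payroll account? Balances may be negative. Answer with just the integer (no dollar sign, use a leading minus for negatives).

Tracking account balances step by step:
Start: investment=700, emergency=700, payroll=300, brokerage=700
Event 1 (withdraw 50 from payroll): payroll: 300 - 50 = 250. Balances: investment=700, emergency=700, payroll=250, brokerage=700
Event 2 (deposit 300 to investment): investment: 700 + 300 = 1000. Balances: investment=1000, emergency=700, payroll=250, brokerage=700
Event 3 (deposit 100 to emergency): emergency: 700 + 100 = 800. Balances: investment=1000, emergency=800, payroll=250, brokerage=700
Event 4 (deposit 300 to emergency): emergency: 800 + 300 = 1100. Balances: investment=1000, emergency=1100, payroll=250, brokerage=700
Event 5 (transfer 250 investment -> emergency): investment: 1000 - 250 = 750, emergency: 1100 + 250 = 1350. Balances: investment=750, emergency=1350, payroll=250, brokerage=700
Event 6 (transfer 100 emergency -> brokerage): emergency: 1350 - 100 = 1250, brokerage: 700 + 100 = 800. Balances: investment=750, emergency=1250, payroll=250, brokerage=800
Event 7 (deposit 250 to brokerage): brokerage: 800 + 250 = 1050. Balances: investment=750, emergency=1250, payroll=250, brokerage=1050
Event 8 (transfer 300 brokerage -> payroll): brokerage: 1050 - 300 = 750, payroll: 250 + 300 = 550. Balances: investment=750, emergency=1250, payroll=550, brokerage=750
Event 9 (transfer 50 investment -> payroll): investment: 750 - 50 = 700, payroll: 550 + 50 = 600. Balances: investment=700, emergency=1250, payroll=600, brokerage=750

Final balance of payroll: 600

Answer: 600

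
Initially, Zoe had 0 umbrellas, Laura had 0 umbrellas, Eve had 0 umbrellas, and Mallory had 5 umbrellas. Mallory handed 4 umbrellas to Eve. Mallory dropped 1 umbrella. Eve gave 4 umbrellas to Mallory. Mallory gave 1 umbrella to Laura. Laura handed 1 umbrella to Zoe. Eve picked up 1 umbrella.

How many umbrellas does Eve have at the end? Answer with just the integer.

Tracking counts step by step:
Start: Zoe=0, Laura=0, Eve=0, Mallory=5
Event 1 (Mallory -> Eve, 4): Mallory: 5 -> 1, Eve: 0 -> 4. State: Zoe=0, Laura=0, Eve=4, Mallory=1
Event 2 (Mallory -1): Mallory: 1 -> 0. State: Zoe=0, Laura=0, Eve=4, Mallory=0
Event 3 (Eve -> Mallory, 4): Eve: 4 -> 0, Mallory: 0 -> 4. State: Zoe=0, Laura=0, Eve=0, Mallory=4
Event 4 (Mallory -> Laura, 1): Mallory: 4 -> 3, Laura: 0 -> 1. State: Zoe=0, Laura=1, Eve=0, Mallory=3
Event 5 (Laura -> Zoe, 1): Laura: 1 -> 0, Zoe: 0 -> 1. State: Zoe=1, Laura=0, Eve=0, Mallory=3
Event 6 (Eve +1): Eve: 0 -> 1. State: Zoe=1, Laura=0, Eve=1, Mallory=3

Eve's final count: 1

Answer: 1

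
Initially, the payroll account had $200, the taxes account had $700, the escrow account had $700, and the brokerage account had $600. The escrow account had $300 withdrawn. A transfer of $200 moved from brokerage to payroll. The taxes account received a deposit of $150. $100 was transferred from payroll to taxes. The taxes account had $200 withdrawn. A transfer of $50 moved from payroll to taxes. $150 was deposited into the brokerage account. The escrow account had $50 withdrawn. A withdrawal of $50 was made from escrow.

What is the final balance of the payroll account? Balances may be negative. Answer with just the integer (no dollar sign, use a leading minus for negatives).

Answer: 250

Derivation:
Tracking account balances step by step:
Start: payroll=200, taxes=700, escrow=700, brokerage=600
Event 1 (withdraw 300 from escrow): escrow: 700 - 300 = 400. Balances: payroll=200, taxes=700, escrow=400, brokerage=600
Event 2 (transfer 200 brokerage -> payroll): brokerage: 600 - 200 = 400, payroll: 200 + 200 = 400. Balances: payroll=400, taxes=700, escrow=400, brokerage=400
Event 3 (deposit 150 to taxes): taxes: 700 + 150 = 850. Balances: payroll=400, taxes=850, escrow=400, brokerage=400
Event 4 (transfer 100 payroll -> taxes): payroll: 400 - 100 = 300, taxes: 850 + 100 = 950. Balances: payroll=300, taxes=950, escrow=400, brokerage=400
Event 5 (withdraw 200 from taxes): taxes: 950 - 200 = 750. Balances: payroll=300, taxes=750, escrow=400, brokerage=400
Event 6 (transfer 50 payroll -> taxes): payroll: 300 - 50 = 250, taxes: 750 + 50 = 800. Balances: payroll=250, taxes=800, escrow=400, brokerage=400
Event 7 (deposit 150 to brokerage): brokerage: 400 + 150 = 550. Balances: payroll=250, taxes=800, escrow=400, brokerage=550
Event 8 (withdraw 50 from escrow): escrow: 400 - 50 = 350. Balances: payroll=250, taxes=800, escrow=350, brokerage=550
Event 9 (withdraw 50 from escrow): escrow: 350 - 50 = 300. Balances: payroll=250, taxes=800, escrow=300, brokerage=550

Final balance of payroll: 250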